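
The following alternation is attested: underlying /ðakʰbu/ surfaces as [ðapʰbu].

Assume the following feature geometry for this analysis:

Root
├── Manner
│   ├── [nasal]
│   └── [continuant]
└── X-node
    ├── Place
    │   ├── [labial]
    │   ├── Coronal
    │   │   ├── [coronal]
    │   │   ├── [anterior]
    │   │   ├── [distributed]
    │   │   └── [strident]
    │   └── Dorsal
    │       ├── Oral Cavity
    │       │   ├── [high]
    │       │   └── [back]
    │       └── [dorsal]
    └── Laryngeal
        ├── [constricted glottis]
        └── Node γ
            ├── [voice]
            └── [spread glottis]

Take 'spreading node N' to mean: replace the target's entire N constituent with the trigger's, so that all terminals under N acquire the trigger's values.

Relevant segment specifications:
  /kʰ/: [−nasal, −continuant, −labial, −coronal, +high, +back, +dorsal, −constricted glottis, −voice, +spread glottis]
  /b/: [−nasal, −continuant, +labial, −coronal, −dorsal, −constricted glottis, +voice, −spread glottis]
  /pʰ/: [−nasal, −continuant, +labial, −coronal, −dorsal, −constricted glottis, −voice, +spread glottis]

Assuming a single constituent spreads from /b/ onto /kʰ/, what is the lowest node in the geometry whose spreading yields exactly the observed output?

The alternation /kʰ/ → [pʰ] changes [labial], [dorsal], [high], [back] and nothing else.
Tracing each changed feature up the tree, the paths first meet at Place; any lower node misses at least one of them.
Delinking /kʰ/'s Place and associating /b/'s Place gives precisely the feature bundle of [pʰ].
[voice], [spread glottis] — on which /b/ differs from /kʰ/ — are unchanged, so neither X-node nor anything higher can have spread; the constituent is no larger than Place.

Place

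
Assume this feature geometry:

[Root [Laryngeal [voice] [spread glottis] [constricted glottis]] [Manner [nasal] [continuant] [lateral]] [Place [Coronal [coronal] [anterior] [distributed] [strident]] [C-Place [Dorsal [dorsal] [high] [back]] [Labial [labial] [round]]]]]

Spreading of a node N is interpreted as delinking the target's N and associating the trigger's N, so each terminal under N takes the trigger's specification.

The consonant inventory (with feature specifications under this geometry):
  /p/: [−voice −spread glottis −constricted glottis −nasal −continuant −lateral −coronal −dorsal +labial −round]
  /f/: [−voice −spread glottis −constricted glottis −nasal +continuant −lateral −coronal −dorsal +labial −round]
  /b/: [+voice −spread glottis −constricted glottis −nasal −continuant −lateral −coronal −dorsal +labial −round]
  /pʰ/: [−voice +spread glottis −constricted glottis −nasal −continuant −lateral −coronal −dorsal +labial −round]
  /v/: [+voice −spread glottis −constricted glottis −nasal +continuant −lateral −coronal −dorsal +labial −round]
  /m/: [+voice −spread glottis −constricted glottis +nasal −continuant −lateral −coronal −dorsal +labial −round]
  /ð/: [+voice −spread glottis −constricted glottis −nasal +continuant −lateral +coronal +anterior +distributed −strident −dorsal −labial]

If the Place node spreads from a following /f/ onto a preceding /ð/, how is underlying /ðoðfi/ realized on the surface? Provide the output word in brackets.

[ðovfi]

Terminals under Place in this geometry: [coronal], [anterior], [distributed], [strident], [dorsal], [high], [back], [labial], [round].
The target acquires /f/'s values for everything under Place — [−coronal], [−dorsal], [+labial], [−round] — while keeping its own [voice], [spread glottis], [constricted glottis], ….
This feature bundle is that of [v], so /ðoðfi/ surfaces as [ðovfi].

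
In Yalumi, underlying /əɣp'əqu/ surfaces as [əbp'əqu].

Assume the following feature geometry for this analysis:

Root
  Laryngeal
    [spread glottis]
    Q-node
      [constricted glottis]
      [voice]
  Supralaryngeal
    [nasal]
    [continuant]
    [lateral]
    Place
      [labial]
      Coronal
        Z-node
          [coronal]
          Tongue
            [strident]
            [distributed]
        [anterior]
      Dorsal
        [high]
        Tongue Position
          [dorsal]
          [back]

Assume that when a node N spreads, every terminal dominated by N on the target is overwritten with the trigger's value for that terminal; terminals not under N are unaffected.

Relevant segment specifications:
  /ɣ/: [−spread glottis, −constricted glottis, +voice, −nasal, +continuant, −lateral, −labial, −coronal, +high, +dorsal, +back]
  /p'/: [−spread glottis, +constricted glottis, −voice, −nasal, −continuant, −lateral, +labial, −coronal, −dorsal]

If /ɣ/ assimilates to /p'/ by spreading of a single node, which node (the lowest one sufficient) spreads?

/ɣ/ and [b] differ in [continuant], [labial], [dorsal], [high], [back]; every other specified feature is identical.
These terminals are all dominated by Supralaryngeal, and no proper subconstituent of Supralaryngeal covers them all; Supralaryngeal is their lowest common ancestor.
Spreading Supralaryngeal from /p'/ overwrites each of those terminals with /p'/'s values, yielding exactly [b].
Since [constricted glottis], [voice] are preserved even though /p'/ disagrees there, no node above Supralaryngeal spread.

Supralaryngeal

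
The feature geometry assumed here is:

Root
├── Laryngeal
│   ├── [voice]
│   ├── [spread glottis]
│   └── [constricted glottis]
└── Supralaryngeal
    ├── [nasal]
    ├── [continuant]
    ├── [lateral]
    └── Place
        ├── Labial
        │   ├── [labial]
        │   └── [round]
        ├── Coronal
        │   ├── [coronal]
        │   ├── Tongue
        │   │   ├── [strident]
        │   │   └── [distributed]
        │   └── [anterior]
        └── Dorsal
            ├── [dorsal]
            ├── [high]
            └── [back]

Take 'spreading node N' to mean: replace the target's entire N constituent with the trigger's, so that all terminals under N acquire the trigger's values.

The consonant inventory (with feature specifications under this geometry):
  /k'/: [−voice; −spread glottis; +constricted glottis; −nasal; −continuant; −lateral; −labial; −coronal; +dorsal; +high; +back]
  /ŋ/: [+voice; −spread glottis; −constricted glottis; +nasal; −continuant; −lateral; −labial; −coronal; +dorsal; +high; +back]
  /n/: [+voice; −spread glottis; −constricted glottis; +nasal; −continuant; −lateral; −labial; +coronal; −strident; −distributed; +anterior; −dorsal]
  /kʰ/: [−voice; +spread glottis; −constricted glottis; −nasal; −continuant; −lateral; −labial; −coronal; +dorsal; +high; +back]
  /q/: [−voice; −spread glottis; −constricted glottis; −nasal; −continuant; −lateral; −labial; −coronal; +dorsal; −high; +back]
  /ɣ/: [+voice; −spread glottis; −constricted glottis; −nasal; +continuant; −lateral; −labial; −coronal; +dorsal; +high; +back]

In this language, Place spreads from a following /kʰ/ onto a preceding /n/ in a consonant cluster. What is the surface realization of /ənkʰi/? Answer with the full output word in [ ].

[əŋkʰi]

Terminals under Place in this geometry: [labial], [round], [coronal], [strident], [distributed], [anterior], [dorsal], [high], [back].
Spreading Place from /kʰ/ onto /n/ replaces those values with /kʰ/'s: [−labial], [−coronal], [+dorsal], [+high], [+back]. Features outside Place ([voice], [spread glottis], [constricted glottis], …) stay as in /n/.
This feature bundle is that of [ŋ], so /ənkʰi/ surfaces as [əŋkʰi].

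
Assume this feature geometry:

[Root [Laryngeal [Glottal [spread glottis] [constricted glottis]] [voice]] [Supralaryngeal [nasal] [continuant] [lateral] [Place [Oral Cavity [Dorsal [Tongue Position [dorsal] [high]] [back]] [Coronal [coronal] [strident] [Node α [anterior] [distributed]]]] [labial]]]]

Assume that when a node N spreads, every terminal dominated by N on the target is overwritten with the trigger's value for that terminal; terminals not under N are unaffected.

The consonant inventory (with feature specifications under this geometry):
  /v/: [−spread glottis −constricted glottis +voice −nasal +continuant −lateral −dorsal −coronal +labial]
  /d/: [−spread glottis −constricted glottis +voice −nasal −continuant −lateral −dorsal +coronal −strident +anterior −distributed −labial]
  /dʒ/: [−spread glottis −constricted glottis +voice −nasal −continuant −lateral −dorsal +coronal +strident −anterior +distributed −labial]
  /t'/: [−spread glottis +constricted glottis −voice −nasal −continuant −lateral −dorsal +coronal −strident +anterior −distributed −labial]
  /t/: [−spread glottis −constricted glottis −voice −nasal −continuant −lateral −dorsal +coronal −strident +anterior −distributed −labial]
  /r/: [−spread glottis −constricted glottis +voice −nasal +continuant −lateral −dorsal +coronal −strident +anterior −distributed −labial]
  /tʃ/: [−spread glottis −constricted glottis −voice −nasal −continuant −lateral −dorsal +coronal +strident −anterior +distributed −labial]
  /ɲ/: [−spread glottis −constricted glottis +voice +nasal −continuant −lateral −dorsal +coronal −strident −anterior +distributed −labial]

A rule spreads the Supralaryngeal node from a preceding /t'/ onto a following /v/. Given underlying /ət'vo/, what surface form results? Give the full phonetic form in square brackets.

[ət'do]

The Supralaryngeal node dominates the terminals [nasal], [continuant], [lateral], [dorsal], [high], [back], [coronal], [strident], [anterior], [distributed], [labial].
After delinking /v/'s Supralaryngeal and linking /t'/'s, the affected terminals become [−nasal], [−continuant], [−lateral], [−dorsal], [+coronal], [−strident], [+anterior], [−distributed], [−labial]; [spread glottis], [constricted glottis], [voice] (outside Supralaryngeal) are retained from /v/.
The resulting bundle matches /d/ in the inventory; substituting it for /v/ gives [ət'do].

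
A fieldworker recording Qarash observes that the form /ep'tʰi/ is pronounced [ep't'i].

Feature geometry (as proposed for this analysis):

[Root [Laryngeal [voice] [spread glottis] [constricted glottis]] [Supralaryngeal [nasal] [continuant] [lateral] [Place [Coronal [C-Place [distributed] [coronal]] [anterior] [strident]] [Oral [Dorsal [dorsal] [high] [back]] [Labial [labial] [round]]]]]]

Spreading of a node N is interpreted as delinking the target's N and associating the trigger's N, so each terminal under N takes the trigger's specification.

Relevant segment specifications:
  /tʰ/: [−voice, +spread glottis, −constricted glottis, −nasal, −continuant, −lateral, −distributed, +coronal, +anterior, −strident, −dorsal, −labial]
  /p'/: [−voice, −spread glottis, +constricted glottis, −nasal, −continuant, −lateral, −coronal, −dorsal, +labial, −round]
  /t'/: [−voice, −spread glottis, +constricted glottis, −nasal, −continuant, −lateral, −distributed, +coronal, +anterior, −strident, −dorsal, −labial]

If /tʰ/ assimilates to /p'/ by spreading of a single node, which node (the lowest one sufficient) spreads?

Feature comparison: [spread glottis], [constricted glottis] differ between /tʰ/ and [t']; the remaining terminals match.
Tracing each changed feature up the tree, the paths first meet at Laryngeal; any lower node misses at least one of them.
Spreading Laryngeal from /p'/ overwrites each of those terminals with /p'/'s values, yielding exactly [t'].
Had Root spread, [coronal], [labial] would have taken /p'/'s values; they stay as in /tʰ/, confirming the spreading constituent is exactly Laryngeal.

Laryngeal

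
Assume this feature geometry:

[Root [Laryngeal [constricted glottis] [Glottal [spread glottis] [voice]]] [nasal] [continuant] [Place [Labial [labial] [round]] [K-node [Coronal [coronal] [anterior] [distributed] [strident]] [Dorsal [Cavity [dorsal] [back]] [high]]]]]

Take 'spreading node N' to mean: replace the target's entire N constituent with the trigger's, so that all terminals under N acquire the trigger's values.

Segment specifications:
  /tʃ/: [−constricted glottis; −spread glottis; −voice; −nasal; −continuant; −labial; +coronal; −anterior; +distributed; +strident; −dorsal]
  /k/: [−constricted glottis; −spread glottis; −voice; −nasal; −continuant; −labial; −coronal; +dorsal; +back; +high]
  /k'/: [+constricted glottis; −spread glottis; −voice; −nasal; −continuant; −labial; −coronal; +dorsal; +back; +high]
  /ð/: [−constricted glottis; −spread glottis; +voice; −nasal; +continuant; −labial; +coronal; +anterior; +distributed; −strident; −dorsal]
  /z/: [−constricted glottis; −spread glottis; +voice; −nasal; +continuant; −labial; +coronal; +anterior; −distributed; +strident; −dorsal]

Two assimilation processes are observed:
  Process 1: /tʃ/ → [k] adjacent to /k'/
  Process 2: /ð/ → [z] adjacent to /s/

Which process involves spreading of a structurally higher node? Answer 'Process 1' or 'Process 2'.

Process 1

Process 1: the features that change are [coronal], [anterior], [distributed], [strident], [dorsal], [high], [back]; the minimal node is K-node (depth 2).
In Process 2, [distributed], [strident] change, so the minimal spreading node is Coronal at depth 3.
K-node (depth 2) sits above Coronal (depth 3), making Process 1 the one with the higher spreading node.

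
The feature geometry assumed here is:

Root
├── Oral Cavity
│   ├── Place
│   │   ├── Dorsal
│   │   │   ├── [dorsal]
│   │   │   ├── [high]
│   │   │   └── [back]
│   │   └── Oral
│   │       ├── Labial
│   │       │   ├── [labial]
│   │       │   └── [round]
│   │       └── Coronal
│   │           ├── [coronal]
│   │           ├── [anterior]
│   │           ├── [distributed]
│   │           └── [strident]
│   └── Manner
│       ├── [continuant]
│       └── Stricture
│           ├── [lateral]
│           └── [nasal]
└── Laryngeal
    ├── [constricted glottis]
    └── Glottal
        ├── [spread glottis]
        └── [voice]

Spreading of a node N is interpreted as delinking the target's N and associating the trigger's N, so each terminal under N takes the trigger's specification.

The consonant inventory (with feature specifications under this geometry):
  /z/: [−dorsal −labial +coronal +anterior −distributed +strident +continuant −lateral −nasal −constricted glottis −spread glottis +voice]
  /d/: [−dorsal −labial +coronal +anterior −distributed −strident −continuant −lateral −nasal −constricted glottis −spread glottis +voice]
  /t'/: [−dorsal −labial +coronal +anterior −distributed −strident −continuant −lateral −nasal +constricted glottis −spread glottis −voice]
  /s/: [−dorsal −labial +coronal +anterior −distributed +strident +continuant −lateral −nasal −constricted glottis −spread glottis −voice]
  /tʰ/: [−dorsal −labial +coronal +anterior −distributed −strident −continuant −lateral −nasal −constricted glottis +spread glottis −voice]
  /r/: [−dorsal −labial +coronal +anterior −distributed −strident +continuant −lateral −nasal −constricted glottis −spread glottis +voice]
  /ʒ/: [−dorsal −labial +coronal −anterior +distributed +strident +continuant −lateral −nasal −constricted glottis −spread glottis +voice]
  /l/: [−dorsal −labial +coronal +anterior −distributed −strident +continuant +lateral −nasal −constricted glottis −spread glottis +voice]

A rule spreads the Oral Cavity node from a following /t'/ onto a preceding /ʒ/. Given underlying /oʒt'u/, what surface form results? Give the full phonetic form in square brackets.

[odt'u]

The Oral Cavity node dominates the terminals [dorsal], [high], [back], [labial], [round], [coronal], [anterior], [distributed], [strident], [continuant], [lateral], [nasal].
After delinking /ʒ/'s Oral Cavity and linking /t'/'s, the affected terminals become [−dorsal], [−labial], [+coronal], [+anterior], [−distributed], [−strident], [−continuant], [−lateral], [−nasal]; [constricted glottis], [spread glottis], [voice] (outside Oral Cavity) are retained from /ʒ/.
The resulting bundle matches /d/ in the inventory; substituting it for /ʒ/ gives [odt'u].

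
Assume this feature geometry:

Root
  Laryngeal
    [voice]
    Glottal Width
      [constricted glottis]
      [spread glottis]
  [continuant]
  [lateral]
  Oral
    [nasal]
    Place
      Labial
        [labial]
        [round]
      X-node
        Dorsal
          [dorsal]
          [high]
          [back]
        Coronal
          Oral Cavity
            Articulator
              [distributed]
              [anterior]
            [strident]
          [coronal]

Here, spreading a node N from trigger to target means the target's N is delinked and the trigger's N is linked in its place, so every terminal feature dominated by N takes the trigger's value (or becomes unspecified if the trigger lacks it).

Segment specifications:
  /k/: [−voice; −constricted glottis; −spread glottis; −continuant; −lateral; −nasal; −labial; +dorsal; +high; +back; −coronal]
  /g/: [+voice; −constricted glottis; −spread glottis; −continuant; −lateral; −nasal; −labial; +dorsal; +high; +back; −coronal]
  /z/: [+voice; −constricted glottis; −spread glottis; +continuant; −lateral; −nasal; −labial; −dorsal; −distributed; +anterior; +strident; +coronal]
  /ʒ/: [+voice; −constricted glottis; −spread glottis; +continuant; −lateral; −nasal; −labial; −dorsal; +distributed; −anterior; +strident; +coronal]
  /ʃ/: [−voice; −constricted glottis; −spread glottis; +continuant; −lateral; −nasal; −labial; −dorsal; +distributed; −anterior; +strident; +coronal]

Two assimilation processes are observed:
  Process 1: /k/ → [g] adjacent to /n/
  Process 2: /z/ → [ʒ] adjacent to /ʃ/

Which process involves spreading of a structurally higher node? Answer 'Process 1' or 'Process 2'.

Process 1: the feature that changes is [voice]; the minimal node is [voice] (depth 2).
Process 2: the features that change are [anterior], [distributed]; the minimal node is Articulator (depth 6).
[voice] is closer to Root than Articulator, so Process 1 spreads the higher node.

Process 1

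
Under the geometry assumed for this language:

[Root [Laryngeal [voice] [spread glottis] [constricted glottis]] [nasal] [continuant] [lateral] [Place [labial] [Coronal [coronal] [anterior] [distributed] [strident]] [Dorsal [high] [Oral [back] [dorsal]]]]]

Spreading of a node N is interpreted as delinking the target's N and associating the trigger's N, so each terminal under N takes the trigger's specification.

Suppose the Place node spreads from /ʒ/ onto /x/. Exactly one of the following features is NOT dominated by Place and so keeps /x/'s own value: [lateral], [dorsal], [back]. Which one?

[lateral]

Place dominates exactly [labial], [coronal], [anterior], [distributed], [strident], [high], [back], [dorsal].
Of the listed options, [dorsal], [back] are among these and would be overwritten by spreading Place.
[lateral] attaches under Root, not under Place, so /x/ retains its own value for [lateral].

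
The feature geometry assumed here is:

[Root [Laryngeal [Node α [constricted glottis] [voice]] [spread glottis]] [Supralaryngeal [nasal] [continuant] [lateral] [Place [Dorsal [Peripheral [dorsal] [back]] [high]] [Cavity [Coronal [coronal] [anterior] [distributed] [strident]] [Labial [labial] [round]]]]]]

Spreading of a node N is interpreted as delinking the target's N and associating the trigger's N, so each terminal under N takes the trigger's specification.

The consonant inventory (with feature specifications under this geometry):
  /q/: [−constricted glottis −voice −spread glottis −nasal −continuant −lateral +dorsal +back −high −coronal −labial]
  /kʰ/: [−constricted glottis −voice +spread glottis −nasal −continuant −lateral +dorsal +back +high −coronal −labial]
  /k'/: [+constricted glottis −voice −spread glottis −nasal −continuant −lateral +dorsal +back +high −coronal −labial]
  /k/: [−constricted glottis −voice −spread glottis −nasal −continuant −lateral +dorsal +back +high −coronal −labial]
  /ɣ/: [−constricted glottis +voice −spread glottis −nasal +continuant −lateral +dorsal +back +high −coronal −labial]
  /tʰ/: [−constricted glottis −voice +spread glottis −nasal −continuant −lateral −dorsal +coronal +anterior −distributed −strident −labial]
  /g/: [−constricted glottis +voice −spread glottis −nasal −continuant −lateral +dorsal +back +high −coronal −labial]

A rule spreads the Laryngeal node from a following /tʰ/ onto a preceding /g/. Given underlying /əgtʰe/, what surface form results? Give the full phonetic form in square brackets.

[əkʰtʰe]

Terminals under Laryngeal in this geometry: [constricted glottis], [voice], [spread glottis].
The target acquires /tʰ/'s values for everything under Laryngeal — [−constricted glottis], [−voice], [+spread glottis] — while keeping its own [nasal], [continuant], [lateral], ….
This feature bundle is that of [kʰ], so /əgtʰe/ surfaces as [əkʰtʰe].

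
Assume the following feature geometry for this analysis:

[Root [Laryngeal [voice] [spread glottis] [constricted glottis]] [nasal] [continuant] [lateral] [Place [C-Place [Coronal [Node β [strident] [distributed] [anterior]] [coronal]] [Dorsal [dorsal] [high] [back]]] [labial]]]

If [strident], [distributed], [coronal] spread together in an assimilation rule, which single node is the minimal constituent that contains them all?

Coronal

[strident] lies under Node β (below Place).
[distributed] lies under Node β (below Place).
[coronal] lies under Coronal (below Place).
The listed terminals split across distinct daughters of Coronal, so Coronal itself is the smallest node containing them all.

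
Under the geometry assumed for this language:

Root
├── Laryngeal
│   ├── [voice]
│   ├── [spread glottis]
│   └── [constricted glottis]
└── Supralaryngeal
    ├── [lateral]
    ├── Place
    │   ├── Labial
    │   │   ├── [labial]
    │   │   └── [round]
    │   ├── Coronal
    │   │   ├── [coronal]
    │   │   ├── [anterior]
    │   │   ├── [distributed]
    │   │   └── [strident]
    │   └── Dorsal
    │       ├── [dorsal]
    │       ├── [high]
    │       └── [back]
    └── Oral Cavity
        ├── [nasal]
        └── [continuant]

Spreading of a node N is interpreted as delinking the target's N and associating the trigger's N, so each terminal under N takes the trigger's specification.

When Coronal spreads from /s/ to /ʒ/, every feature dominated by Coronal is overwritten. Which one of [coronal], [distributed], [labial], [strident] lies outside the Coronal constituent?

The terminals dominated by Coronal are [coronal], [anterior], [distributed], [strident].
Of the listed options, [coronal], [distributed], [strident] are among these and would be overwritten by spreading Coronal.
But [labial] is a dependent of Labial, outside Coronal; it is therefore untouched by the spreading.

[labial]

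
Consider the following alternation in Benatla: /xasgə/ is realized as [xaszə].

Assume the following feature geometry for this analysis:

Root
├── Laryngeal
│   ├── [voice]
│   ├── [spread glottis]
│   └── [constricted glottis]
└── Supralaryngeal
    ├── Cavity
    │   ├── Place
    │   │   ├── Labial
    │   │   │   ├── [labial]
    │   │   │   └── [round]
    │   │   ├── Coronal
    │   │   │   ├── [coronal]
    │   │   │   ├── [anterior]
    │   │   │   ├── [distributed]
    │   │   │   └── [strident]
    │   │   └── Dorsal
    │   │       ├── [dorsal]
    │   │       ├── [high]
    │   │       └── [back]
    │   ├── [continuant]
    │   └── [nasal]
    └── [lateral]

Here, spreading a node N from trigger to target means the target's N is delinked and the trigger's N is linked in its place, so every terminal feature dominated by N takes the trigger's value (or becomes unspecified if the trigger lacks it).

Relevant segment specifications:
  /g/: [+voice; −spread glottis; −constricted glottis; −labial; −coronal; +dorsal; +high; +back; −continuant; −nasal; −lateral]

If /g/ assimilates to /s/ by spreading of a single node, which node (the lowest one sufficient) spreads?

/g/ and [z] differ in [continuant], [coronal], [anterior], [distributed], [strident], [dorsal], [high], [back]; every other specified feature is identical.
The smallest constituent containing every changed terminal is Cavity — each of its daughters lacks at least one of the affected features.
Spreading Cavity from /s/ overwrites each of those terminals with /s/'s values, yielding exactly [z].
[voice] stays as in /g/ although /s/ differs there, so no node dominating it spread; among the remaining candidates Cavity is the lowest that derives the output.

Cavity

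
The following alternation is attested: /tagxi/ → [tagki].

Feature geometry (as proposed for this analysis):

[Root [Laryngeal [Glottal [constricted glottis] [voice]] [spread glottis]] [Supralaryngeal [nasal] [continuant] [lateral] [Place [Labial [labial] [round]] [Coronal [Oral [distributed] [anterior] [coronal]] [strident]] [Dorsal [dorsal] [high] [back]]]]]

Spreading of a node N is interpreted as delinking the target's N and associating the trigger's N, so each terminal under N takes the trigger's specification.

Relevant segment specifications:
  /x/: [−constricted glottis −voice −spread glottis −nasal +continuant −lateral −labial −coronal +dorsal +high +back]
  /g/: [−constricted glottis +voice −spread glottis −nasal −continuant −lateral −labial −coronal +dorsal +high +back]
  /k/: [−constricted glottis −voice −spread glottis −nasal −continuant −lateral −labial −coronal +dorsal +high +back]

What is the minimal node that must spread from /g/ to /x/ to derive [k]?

[continuant]

Comparing /x/ with its surface form [k], the only feature that changes is [continuant].
With a single altered terminal, the smallest constituent that could spread is that terminal — [continuant].
[voice] stays as in /x/ although /g/ differs there, so no node dominating it spread; among the remaining candidates [continuant] is the lowest that derives the output.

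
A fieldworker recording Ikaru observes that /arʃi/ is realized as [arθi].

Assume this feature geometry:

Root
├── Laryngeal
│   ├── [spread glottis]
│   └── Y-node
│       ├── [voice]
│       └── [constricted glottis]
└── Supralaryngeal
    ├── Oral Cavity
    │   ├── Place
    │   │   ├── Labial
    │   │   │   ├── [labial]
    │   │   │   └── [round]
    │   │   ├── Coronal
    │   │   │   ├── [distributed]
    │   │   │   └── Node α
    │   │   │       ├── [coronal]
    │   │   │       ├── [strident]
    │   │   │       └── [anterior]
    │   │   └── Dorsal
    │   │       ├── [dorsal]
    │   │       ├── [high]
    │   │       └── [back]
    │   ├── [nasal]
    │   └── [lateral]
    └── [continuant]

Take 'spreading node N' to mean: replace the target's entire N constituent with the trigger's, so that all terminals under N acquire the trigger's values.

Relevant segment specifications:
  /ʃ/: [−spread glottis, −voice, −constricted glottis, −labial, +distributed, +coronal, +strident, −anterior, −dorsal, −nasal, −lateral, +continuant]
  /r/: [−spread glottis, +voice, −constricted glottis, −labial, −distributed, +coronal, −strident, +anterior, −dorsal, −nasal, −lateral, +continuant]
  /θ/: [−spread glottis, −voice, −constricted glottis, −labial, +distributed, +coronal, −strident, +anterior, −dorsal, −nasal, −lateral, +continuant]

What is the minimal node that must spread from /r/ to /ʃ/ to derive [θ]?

Feature comparison: [anterior], [strident] differ between /ʃ/ and [θ]; the remaining terminals match.
In this geometry the lowest node dominating all of them is Node α: every daughter of Node α dominates only a proper subset, so no lower node suffices.
If Node α spreads, every terminal under it takes /r/'s value, producing [θ] as observed.
Had Coronal or a higher node spread, [distributed] would have taken /r/'s value; it stays as in /ʃ/, confirming the spreading constituent is exactly Node α.

Node α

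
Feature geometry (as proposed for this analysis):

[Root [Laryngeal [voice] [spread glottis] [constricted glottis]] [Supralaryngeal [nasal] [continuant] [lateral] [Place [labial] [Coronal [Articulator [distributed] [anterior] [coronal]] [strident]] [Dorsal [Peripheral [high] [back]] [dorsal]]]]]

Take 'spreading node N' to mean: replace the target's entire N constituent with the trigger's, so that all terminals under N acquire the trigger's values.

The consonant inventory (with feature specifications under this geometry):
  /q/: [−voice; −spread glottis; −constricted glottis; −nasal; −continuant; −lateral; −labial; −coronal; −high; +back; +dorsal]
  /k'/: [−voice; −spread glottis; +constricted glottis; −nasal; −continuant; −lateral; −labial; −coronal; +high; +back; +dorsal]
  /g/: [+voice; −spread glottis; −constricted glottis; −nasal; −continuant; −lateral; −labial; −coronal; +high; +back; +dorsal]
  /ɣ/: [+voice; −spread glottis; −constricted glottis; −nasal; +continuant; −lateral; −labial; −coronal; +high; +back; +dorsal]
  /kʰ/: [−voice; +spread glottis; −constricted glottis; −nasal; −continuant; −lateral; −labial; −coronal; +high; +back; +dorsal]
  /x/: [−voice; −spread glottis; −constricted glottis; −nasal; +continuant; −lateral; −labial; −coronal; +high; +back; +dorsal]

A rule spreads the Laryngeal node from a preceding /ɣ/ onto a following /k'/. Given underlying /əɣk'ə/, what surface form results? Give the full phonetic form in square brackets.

The Laryngeal node dominates the terminals [voice], [spread glottis], [constricted glottis].
The target acquires /ɣ/'s values for everything under Laryngeal — [+voice], [−spread glottis], [−constricted glottis] — while keeping its own [nasal], [continuant], [lateral], ….
Among the inventory, only /g/ has exactly this specification, giving the surface form [əɣgə].

[əɣgə]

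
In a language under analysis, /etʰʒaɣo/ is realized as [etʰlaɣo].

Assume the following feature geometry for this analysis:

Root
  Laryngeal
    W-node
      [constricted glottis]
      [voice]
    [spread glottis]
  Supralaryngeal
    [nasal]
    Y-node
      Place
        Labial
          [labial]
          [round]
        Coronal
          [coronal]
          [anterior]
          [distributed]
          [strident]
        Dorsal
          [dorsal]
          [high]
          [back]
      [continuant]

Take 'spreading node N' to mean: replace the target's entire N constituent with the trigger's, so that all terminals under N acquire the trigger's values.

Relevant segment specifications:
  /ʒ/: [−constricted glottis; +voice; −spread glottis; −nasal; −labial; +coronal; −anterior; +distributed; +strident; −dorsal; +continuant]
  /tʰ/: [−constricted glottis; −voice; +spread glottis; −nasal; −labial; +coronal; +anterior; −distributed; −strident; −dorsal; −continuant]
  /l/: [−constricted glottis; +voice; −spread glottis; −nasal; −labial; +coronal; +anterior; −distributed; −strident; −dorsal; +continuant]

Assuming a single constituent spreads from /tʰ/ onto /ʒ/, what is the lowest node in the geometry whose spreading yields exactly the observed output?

The alternation /ʒ/ → [l] changes [anterior], [distributed], [strident] and nothing else.
Tracing each changed feature up the tree, the paths first meet at Coronal; any lower node misses at least one of them.
If Coronal spreads, every terminal under it takes /tʰ/'s value, producing [l] as observed.
Features on which the two segments disagree outside Coronal, such as [spread glottis], [voice], are unchanged — nothing dominating them spread, and Coronal is the minimal sufficient constituent.

Coronal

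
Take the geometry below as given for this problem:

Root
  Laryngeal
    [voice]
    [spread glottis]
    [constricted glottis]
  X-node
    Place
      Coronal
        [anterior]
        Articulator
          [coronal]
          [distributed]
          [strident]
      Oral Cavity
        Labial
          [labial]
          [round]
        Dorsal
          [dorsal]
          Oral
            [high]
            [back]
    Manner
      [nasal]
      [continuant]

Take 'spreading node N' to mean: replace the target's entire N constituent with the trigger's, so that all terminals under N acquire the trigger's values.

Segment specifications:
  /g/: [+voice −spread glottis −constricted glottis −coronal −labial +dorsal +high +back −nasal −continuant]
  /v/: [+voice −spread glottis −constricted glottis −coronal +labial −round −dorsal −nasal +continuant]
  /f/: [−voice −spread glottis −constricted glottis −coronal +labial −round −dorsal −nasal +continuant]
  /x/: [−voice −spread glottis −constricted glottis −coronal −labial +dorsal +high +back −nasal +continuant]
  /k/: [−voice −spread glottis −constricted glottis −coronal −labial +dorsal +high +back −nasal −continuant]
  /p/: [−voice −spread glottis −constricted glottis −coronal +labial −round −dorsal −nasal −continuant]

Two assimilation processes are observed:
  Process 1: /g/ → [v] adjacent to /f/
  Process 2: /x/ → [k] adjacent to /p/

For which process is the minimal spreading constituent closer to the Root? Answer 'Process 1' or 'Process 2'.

In Process 1, [continuant], [labial], [round], [dorsal], [high], [back] change, so the minimal spreading node is X-node at depth 1.
In Process 2, [continuant] changes, so the minimal spreading node is [continuant] at depth 3.
X-node (depth 1) sits above [continuant] (depth 3), making Process 1 the one with the higher spreading node.

Process 1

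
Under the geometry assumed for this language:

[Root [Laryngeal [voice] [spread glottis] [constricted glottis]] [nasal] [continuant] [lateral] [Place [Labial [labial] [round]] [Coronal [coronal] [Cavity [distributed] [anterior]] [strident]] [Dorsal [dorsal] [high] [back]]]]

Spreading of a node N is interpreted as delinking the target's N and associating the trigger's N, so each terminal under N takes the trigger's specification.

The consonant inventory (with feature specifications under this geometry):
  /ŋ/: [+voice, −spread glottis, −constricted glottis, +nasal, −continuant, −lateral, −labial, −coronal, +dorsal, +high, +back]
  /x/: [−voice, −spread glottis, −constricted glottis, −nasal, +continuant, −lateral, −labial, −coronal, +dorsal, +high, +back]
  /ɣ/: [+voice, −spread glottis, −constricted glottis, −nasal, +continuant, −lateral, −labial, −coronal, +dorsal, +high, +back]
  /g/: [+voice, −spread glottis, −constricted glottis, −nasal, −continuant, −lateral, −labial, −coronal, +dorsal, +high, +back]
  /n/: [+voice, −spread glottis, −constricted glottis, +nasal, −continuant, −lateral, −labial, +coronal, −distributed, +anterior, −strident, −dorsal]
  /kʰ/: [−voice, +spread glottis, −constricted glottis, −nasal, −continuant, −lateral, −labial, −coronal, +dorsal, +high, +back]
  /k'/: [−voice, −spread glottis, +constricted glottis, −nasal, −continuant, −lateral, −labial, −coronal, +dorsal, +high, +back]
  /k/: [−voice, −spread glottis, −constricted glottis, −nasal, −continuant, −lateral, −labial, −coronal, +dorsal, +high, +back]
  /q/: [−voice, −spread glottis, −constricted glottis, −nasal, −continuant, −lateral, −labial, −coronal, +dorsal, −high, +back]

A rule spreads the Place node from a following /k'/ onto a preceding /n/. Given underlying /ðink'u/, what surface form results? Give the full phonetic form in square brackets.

Place immediately or transitively dominates [labial], [round], [coronal], [distributed], [anterior], [strident], [dorsal], [high], [back].
After delinking /n/'s Place and linking /k'/'s, the affected terminals become [−labial], [−coronal], [+dorsal], [+high], [+back]; [voice], [spread glottis], [constricted glottis], … (outside Place) are retained from /n/.
This feature bundle is that of [ŋ], so /ðink'u/ surfaces as [ðiŋk'u].

[ðiŋk'u]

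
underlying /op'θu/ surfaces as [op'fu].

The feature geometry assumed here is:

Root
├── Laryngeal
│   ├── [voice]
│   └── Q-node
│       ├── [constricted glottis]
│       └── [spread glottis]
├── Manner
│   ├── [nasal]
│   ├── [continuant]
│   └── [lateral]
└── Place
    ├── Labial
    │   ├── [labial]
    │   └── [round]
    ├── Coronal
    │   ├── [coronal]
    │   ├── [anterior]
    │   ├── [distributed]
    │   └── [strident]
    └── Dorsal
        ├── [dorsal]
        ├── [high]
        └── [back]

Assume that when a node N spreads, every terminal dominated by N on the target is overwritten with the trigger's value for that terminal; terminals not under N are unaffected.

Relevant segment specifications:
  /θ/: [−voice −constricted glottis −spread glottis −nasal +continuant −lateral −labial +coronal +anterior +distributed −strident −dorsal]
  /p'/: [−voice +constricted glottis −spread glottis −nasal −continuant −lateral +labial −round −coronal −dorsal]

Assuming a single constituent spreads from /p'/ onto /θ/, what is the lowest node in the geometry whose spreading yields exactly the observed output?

Feature comparison: [labial], [round], [coronal], [anterior], [distributed], [strident] differ between /θ/ and [f]; the remaining terminals match.
The smallest constituent containing every changed terminal is Place — each of its daughters lacks at least one of the affected features.
Spreading Place from /p'/ overwrites each of those terminals with /p'/'s values, yielding exactly [f].
Since [continuant], [constricted glottis] are preserved even though /p'/ disagrees there, no node above Place spread.

Place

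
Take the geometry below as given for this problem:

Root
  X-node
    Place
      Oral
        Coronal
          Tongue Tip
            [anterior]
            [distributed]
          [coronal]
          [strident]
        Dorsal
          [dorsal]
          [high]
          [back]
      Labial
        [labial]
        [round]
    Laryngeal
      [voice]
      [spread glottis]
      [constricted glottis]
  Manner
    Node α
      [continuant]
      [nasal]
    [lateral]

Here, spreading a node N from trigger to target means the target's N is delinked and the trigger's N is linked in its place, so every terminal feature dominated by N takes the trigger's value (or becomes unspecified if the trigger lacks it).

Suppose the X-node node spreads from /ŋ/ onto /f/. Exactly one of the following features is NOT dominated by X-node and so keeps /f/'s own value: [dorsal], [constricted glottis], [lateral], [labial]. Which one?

[lateral]

Under this geometry, X-node contains [anterior], [distributed], [coronal], [strident], [dorsal], [high], [back], [labial], [round], [voice], [spread glottis], [constricted glottis].
Of the listed options, [dorsal], [constricted glottis], [labial] are among these and would be overwritten by spreading X-node.
But [lateral] is a dependent of Manner, outside X-node; it is therefore untouched by the spreading.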